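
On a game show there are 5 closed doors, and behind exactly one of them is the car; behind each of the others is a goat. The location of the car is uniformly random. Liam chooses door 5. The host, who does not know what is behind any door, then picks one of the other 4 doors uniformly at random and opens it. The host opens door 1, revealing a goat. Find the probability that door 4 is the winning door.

Condition on the true location of the car.
If it is behind door 1 (prior 1/5): the host opened door 1, so this case is ruled out; weight (1/5)·0 = 0.
If it is behind any of doors 2, 3, 4, and 5 (prior 1/5 each): the host picks door 1 with probability 1/4 regardless, and it is not the prize; weight (1/5)·(1/4) = 1/20 each.
The weights sum to 1/5.
So P(the car behind door 4 | the host opened door 1) = (1/20) / (1/5) = 1/4.

1/4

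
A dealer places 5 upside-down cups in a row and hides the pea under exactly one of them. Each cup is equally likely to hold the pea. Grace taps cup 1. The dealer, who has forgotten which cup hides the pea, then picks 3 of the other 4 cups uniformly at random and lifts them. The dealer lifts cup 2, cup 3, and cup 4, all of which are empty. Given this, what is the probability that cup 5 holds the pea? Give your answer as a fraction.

1/2

Because the dealer chose which cups to lift without knowing where the pea is, the choice is independent of the prize location. Learning that none of the 3 opened cups holds the pea simply rules out those 3 locations and leaves the remaining 2 cups still equally likely by symmetry.
So P(the pea under cup 5) = 1/2.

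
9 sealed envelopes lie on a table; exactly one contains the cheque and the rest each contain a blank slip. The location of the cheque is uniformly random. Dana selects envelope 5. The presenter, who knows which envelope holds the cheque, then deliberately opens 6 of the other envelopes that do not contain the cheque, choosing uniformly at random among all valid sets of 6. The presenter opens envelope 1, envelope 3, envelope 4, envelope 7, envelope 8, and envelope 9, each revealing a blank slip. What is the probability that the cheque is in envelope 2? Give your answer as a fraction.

4/9

Apply Bayes' rule, conditioning on where the cheque actually is.
If it is in any of envelopes 1, 3, 4, 7, 8, and 9 (prior 1/9 each): that envelope was opened and seen not to hold the prize — ruled out; weight (1/9)·0 = 0 each.
If it is in either of envelopes 2 and 6 (prior 1/9 each): the presenter has 7 equally likely choices, so probability 1/7; weight (1/9)·(1/7) = 1/63 each.
If it is in envelope 5 (prior 1/9): the presenter has 28 equally likely choices, so probability 1/28; weight (1/9)·(1/28) = 1/252.
The weights sum to 1/28.
So P(the cheque in envelope 2 | the presenter opened envelope 1, envelope 3, envelope 4, envelope 7, envelope 8, and envelope 9) = (1/63) / (1/28) = 4/9.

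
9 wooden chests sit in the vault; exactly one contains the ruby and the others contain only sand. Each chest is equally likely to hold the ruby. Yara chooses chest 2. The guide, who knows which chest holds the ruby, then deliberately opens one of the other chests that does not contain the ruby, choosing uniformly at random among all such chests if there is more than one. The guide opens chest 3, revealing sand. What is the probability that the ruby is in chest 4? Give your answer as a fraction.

Condition on the true location of the ruby.
If it is in any of chests 1, 4, 5, 6, 7, 8, and 9 (prior 1/9 each): the guide has 7 equally likely choices, so probability 1/7; weight (1/9)·(1/7) = 1/63 each.
If it is in chest 2 (prior 1/9): the guide has 8 equally likely choices, so probability 1/8; weight (1/9)·(1/8) = 1/72.
If it is in chest 3 (prior 1/9): the guide opened chest 3, so this case is ruled out; weight (1/9)·0 = 0.
The weights sum to 1/8.
So P(the ruby in chest 4 | the guide opened chest 3) = (1/63) / (1/8) = 8/63.

8/63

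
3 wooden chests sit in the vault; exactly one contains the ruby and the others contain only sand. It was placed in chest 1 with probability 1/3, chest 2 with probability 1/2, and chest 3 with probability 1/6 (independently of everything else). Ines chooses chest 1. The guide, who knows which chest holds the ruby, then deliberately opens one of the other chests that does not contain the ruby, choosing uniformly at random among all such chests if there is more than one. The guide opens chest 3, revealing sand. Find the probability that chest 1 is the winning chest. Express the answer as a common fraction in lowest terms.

Condition on the true location of the ruby.
If it is in chest 1 (prior 1/3): the guide has 2 equally likely choices, so probability 1/2; weight (1/3)·(1/2) = 1/6.
If it is in chest 2 (prior 1/2): the guide has no choice, probability 1; weight (1/2)·1 = 1/2.
If it is in chest 3 (prior 1/6): the guide opened chest 3, so this case is ruled out; weight (1/6)·0 = 0.
The weights sum to 2/3.
So P(the ruby in chest 1 | the guide opened chest 3) = (1/6) / (2/3) = 1/4.

1/4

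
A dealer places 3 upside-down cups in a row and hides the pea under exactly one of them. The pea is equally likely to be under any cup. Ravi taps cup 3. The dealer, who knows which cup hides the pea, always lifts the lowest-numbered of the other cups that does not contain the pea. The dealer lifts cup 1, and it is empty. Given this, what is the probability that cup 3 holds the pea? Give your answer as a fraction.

Condition on the true location of the pea.
If it is under cup 1 (prior 1/3): the dealer opened cup 1, so this case is ruled out; weight (1/3)·0 = 0.
If it is under either of cups 2 and 3 (prior 1/3 each): cup 1 is the lowest-numbered option available, probability 1; weight (1/3)·1 = 1/3 each.
The weights sum to 2/3.
So P(the pea under cup 3 | the dealer opened cup 1) = (1/3) / (2/3) = 1/2.

1/2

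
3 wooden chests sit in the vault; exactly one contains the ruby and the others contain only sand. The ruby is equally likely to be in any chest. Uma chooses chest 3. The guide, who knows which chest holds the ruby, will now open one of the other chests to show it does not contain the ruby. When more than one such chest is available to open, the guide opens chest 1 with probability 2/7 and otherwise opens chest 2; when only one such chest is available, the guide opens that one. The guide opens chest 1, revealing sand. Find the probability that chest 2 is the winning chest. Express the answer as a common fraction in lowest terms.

Apply Bayes' rule, conditioning on where the ruby actually is.
If it is in chest 1 (prior 1/3): the guide opened chest 1, so this case is ruled out; weight (1/3)·0 = 0.
If it is in chest 2 (prior 1/3): only chest 1 is available, probability 1; weight (1/3)·1 = 1/3.
If it is in chest 3 (prior 1/3): chest 1 is available, opened with probability 2/7; weight (1/3)·(2/7) = 2/21.
The weights sum to 3/7.
So P(the ruby in chest 2 | the guide opened chest 1) = (1/3) / (3/7) = 7/9.

7/9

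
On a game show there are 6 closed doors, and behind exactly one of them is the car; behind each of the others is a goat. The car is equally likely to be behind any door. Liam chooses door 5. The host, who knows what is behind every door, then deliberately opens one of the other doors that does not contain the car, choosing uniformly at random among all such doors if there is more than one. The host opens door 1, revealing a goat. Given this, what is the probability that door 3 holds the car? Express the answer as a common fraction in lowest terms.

Apply Bayes' rule, conditioning on where the car actually is.
If it is behind door 1 (prior 1/6): the host opened door 1, so this case is ruled out; weight (1/6)·0 = 0.
If it is behind any of doors 2, 3, 4, and 6 (prior 1/6 each): the host has 4 equally likely choices, so probability 1/4; weight (1/6)·(1/4) = 1/24 each.
If it is behind door 5 (prior 1/6): the host has 5 equally likely choices, so probability 1/5; weight (1/6)·(1/5) = 1/30.
The weights sum to 1/5.
So P(the car behind door 3 | the host opened door 1) = (1/24) / (1/5) = 5/24.

5/24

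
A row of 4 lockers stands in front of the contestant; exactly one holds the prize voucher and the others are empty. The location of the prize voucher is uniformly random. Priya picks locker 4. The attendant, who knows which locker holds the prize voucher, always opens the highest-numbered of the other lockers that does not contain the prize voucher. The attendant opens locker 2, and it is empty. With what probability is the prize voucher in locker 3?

Condition on the true location of the prize voucher.
If it is in either of lockers 1 and 4 (prior 1/4 each): the attendant would have opened locker 3 instead, probability 0; weight (1/4)·0 = 0 each.
If it is in locker 2 (prior 1/4): the attendant opened locker 2, so this case is ruled out; weight (1/4)·0 = 0.
If it is in locker 3 (prior 1/4): locker 2 is the highest-numbered option available, probability 1; weight (1/4)·1 = 1/4.
The weights sum to 1/4.
So P(the prize voucher in locker 3 | the attendant opened locker 2) = (1/4) / (1/4) = 1.

1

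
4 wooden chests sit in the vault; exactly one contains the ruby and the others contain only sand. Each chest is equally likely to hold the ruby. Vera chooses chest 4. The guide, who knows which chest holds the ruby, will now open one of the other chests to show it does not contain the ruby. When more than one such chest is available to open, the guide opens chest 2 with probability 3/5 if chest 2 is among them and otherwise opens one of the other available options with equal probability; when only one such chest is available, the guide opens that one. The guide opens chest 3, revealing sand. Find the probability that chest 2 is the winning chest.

Apply Bayes' rule, conditioning on where the ruby actually is.
If it is in chest 1 (prior 1/4): chest 2 is available but not opened, probability 2/5; weight (1/4)·(2/5) = 1/10.
If it is in chest 2 (prior 1/4): chest 2 holds the prize so is unavailable; the guide chooses uniformly among the 2 others, probability 1/2; weight (1/4)·(1/2) = 1/8.
If it is in chest 3 (prior 1/4): the guide opened chest 3, so this case is ruled out; weight (1/4)·0 = 0.
If it is in chest 4 (prior 1/4): chest 2 is available but not opened; chest 3 gets probability (1 − 3/5)/2 = 1/5; weight (1/4)·(1/5) = 1/20.
The weights sum to 11/40.
So P(the ruby in chest 2 | the guide opened chest 3) = (1/8) / (11/40) = 5/11.

5/11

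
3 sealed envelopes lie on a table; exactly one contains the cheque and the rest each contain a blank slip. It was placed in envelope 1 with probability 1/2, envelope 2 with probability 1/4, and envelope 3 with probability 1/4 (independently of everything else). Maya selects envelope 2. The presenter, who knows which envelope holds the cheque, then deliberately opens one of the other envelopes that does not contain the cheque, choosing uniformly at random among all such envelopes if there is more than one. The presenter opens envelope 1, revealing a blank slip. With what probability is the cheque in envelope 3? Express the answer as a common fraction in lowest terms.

Condition on the true location of the cheque.
If it is in envelope 1 (prior 1/2): the presenter opened envelope 1, so this case is ruled out; weight (1/2)·0 = 0.
If it is in envelope 2 (prior 1/4): the presenter has 2 equally likely choices, so probability 1/2; weight (1/4)·(1/2) = 1/8.
If it is in envelope 3 (prior 1/4): the presenter has no choice, probability 1; weight (1/4)·1 = 1/4.
The weights sum to 3/8.
So P(the cheque in envelope 3 | the presenter opened envelope 1) = (1/4) / (3/8) = 2/3.

2/3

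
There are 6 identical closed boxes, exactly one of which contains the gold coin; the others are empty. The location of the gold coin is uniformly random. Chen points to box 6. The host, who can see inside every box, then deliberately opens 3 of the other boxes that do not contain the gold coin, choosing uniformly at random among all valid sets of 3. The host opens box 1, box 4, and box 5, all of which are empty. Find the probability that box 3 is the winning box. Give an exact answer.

Consider each possible location of the gold coin in turn.
If it is in any of boxes 1, 4, and 5 (prior 1/6 each): that box was opened and seen not to hold the prize — ruled out; weight (1/6)·0 = 0 each.
If it is in either of boxes 2 and 3 (prior 1/6 each): the host has 4 equally likely choices, so probability 1/4; weight (1/6)·(1/4) = 1/24 each.
If it is in box 6 (prior 1/6): the host has 10 equally likely choices, so probability 1/10; weight (1/6)·(1/10) = 1/60.
The weights sum to 1/10.
So P(the gold coin in box 3 | the host opened box 1, box 4, and box 5) = (1/24) / (1/10) = 5/12.

5/12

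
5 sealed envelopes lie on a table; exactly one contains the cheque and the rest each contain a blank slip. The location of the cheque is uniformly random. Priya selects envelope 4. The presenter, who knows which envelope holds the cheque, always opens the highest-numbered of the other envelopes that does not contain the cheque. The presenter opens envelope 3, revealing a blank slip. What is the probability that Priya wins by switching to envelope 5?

1

Consider each possible location of the cheque in turn.
If it is in any of envelopes 1, 2, and 4 (prior 1/5 each): the presenter would have opened envelope 5 instead, probability 0; weight (1/5)·0 = 0 each.
If it is in envelope 3 (prior 1/5): the presenter opened envelope 3, so this case is ruled out; weight (1/5)·0 = 0.
If it is in envelope 5 (prior 1/5): envelope 3 is the highest-numbered option available, probability 1; weight (1/5)·1 = 1/5.
The weights sum to 1/5.
So P(the cheque in envelope 5 | the presenter opened envelope 3) = (1/5) / (1/5) = 1.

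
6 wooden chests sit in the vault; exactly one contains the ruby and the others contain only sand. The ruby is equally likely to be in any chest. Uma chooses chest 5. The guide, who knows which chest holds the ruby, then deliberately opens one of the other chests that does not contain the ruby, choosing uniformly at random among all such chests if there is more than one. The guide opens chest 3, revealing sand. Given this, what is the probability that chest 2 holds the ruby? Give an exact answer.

Condition on the true location of the ruby.
If it is in any of chests 1, 2, 4, and 6 (prior 1/6 each): the guide has 4 equally likely choices, so probability 1/4; weight (1/6)·(1/4) = 1/24 each.
If it is in chest 3 (prior 1/6): the guide opened chest 3, so this case is ruled out; weight (1/6)·0 = 0.
If it is in chest 5 (prior 1/6): the guide has 5 equally likely choices, so probability 1/5; weight (1/6)·(1/5) = 1/30.
The weights sum to 1/5.
So P(the ruby in chest 2 | the guide opened chest 3) = (1/24) / (1/5) = 5/24.

5/24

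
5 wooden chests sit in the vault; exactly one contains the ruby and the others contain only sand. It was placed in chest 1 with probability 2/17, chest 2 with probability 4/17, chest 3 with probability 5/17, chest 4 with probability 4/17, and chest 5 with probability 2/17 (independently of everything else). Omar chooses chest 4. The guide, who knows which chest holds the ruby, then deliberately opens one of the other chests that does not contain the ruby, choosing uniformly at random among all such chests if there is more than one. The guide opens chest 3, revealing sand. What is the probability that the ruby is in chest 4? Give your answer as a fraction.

3/11

Consider each possible location of the ruby in turn.
If it is in either of chests 1 and 5 (prior 2/17 each): the guide has 3 equally likely choices, so probability 1/3; weight (2/17)·(1/3) = 2/51 each.
If it is in chest 2 (prior 4/17): the guide has 3 equally likely choices, so probability 1/3; weight (4/17)·(1/3) = 4/51.
If it is in chest 3 (prior 5/17): the guide opened chest 3, so this case is ruled out; weight (5/17)·0 = 0.
If it is in chest 4 (prior 4/17): the guide has 4 equally likely choices, so probability 1/4; weight (4/17)·(1/4) = 1/17.
The weights sum to 11/51.
So P(the ruby in chest 4 | the guide opened chest 3) = (1/17) / (11/51) = 3/11.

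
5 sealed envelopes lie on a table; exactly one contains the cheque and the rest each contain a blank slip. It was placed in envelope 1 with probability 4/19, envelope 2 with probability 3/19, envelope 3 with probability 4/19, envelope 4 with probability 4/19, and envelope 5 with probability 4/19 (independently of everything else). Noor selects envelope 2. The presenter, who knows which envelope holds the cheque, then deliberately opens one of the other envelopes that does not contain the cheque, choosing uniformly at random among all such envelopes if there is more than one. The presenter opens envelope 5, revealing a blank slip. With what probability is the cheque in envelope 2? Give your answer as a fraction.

3/19

Condition on the true location of the cheque.
If it is in any of envelopes 1, 3, and 4 (prior 4/19 each): the presenter has 3 equally likely choices, so probability 1/3; weight (4/19)·(1/3) = 4/57 each.
If it is in envelope 2 (prior 3/19): the presenter has 4 equally likely choices, so probability 1/4; weight (3/19)·(1/4) = 3/76.
If it is in envelope 5 (prior 4/19): the presenter opened envelope 5, so this case is ruled out; weight (4/19)·0 = 0.
The weights sum to 1/4.
So P(the cheque in envelope 2 | the presenter opened envelope 5) = (3/76) / (1/4) = 3/19.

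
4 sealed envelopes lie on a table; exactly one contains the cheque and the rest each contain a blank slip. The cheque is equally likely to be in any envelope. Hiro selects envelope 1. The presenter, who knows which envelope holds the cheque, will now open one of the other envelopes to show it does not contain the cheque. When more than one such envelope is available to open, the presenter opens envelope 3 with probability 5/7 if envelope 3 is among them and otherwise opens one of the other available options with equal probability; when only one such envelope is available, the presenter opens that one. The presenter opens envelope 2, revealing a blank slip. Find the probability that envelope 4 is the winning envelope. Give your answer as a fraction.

Apply Bayes' rule, conditioning on where the cheque actually is.
If it is in envelope 1 (prior 1/4): envelope 3 is available but not opened; envelope 2 gets probability (1 − 5/7)/2 = 1/7; weight (1/4)·(1/7) = 1/28.
If it is in envelope 2 (prior 1/4): the presenter opened envelope 2, so this case is ruled out; weight (1/4)·0 = 0.
If it is in envelope 3 (prior 1/4): envelope 3 holds the prize so is unavailable; the presenter chooses uniformly among the 2 others, probability 1/2; weight (1/4)·(1/2) = 1/8.
If it is in envelope 4 (prior 1/4): envelope 3 is available but not opened, probability 2/7; weight (1/4)·(2/7) = 1/14.
The weights sum to 13/56.
So P(the cheque in envelope 4 | the presenter opened envelope 2) = (1/14) / (13/56) = 4/13.

4/13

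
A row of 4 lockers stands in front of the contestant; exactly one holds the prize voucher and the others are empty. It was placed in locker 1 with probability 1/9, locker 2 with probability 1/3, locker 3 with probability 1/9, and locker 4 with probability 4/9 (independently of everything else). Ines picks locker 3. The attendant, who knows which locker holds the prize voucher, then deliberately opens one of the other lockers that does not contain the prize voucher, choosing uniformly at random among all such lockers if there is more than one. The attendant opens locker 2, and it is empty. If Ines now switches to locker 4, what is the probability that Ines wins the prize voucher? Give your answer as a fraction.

Condition on the true location of the prize voucher.
If it is in locker 1 (prior 1/9): the attendant has 2 equally likely choices, so probability 1/2; weight (1/9)·(1/2) = 1/18.
If it is in locker 2 (prior 1/3): the attendant opened locker 2, so this case is ruled out; weight (1/3)·0 = 0.
If it is in locker 3 (prior 1/9): the attendant has 3 equally likely choices, so probability 1/3; weight (1/9)·(1/3) = 1/27.
If it is in locker 4 (prior 4/9): the attendant has 2 equally likely choices, so probability 1/2; weight (4/9)·(1/2) = 2/9.
The weights sum to 17/54.
So P(the prize voucher in locker 4 | the attendant opened locker 2) = (2/9) / (17/54) = 12/17.

12/17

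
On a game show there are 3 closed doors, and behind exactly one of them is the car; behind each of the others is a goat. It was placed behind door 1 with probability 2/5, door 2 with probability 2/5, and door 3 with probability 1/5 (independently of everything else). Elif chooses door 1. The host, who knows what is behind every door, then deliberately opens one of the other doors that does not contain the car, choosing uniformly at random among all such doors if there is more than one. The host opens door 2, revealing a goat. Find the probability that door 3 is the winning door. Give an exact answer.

Consider each possible location of the car in turn.
If it is behind door 1 (prior 2/5): the host has 2 equally likely choices, so probability 1/2; weight (2/5)·(1/2) = 1/5.
If it is behind door 2 (prior 2/5): the host opened door 2, so this case is ruled out; weight (2/5)·0 = 0.
If it is behind door 3 (prior 1/5): the host has no choice, probability 1; weight (1/5)·1 = 1/5.
The weights sum to 2/5.
So P(the car behind door 3 | the host opened door 2) = (1/5) / (2/5) = 1/2.

1/2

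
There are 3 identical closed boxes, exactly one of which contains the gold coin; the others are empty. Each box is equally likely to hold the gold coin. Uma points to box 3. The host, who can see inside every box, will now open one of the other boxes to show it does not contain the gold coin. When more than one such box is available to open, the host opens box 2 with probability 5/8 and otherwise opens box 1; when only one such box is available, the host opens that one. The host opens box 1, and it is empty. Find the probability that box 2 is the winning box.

8/11

Apply Bayes' rule, conditioning on where the gold coin actually is.
If it is in box 1 (prior 1/3): the host opened box 1, so this case is ruled out; weight (1/3)·0 = 0.
If it is in box 2 (prior 1/3): only box 1 is available, probability 1; weight (1/3)·1 = 1/3.
If it is in box 3 (prior 1/3): box 2 is available but not opened, probability 3/8; weight (1/3)·(3/8) = 1/8.
The weights sum to 11/24.
So P(the gold coin in box 2 | the host opened box 1) = (1/3) / (11/24) = 8/11.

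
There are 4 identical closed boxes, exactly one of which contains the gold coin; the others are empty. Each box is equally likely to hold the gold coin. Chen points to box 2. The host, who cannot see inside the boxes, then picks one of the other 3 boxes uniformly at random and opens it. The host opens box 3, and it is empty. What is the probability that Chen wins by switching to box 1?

1/3

Because the host chose which box to open without knowing where the gold coin is, the choice is independent of the prize location. Learning that box 3 does not hold the gold coin simply rules out that one location and leaves the remaining 3 boxes still equally likely by symmetry.
So P(the gold coin in box 1) = 1/3.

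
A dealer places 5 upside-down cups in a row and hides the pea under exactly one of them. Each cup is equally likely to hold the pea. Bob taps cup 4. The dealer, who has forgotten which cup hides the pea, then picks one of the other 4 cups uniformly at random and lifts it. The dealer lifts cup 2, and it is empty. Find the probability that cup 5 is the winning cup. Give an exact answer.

1/4

Because the dealer chose which cup to lift without knowing where the pea is, the choice is independent of the prize location. Learning that cup 2 does not hold the pea simply rules out that one location and leaves the remaining 4 cups still equally likely by symmetry.
So P(the pea under cup 5) = 1/4.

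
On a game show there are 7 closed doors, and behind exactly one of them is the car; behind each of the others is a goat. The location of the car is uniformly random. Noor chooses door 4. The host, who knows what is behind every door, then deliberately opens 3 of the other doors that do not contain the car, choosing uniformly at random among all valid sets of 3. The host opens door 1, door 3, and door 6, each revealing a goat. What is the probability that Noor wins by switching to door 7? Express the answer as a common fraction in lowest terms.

2/7

Condition on the true location of the car.
If it is behind any of doors 1, 3, and 6 (prior 1/7 each): that door was opened and seen not to hold the prize — ruled out; weight (1/7)·0 = 0 each.
If it is behind any of doors 2, 5, and 7 (prior 1/7 each): the host has 10 equally likely choices, so probability 1/10; weight (1/7)·(1/10) = 1/70 each.
If it is behind door 4 (prior 1/7): the host has 20 equally likely choices, so probability 1/20; weight (1/7)·(1/20) = 1/140.
The weights sum to 1/20.
So P(the car behind door 7 | the host opened door 1, door 3, and door 6) = (1/70) / (1/20) = 2/7.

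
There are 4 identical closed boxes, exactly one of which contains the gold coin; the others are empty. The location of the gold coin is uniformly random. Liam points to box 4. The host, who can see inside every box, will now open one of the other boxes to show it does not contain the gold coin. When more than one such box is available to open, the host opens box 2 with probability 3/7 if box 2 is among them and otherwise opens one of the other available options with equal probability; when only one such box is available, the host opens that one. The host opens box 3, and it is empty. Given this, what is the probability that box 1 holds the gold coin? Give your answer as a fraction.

Condition on the true location of the gold coin.
If it is in box 1 (prior 1/4): box 2 is available but not opened, probability 4/7; weight (1/4)·(4/7) = 1/7.
If it is in box 2 (prior 1/4): box 2 holds the prize so is unavailable; the host chooses uniformly among the 2 others, probability 1/2; weight (1/4)·(1/2) = 1/8.
If it is in box 3 (prior 1/4): the host opened box 3, so this case is ruled out; weight (1/4)·0 = 0.
If it is in box 4 (prior 1/4): box 2 is available but not opened; box 3 gets probability (1 − 3/7)/2 = 2/7; weight (1/4)·(2/7) = 1/14.
The weights sum to 19/56.
So P(the gold coin in box 1 | the host opened box 3) = (1/7) / (19/56) = 8/19.

8/19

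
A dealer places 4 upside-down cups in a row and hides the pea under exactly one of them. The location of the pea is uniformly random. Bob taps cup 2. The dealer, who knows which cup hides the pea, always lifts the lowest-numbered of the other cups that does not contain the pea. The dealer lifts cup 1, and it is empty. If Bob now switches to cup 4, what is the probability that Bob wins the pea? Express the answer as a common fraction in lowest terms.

1/3

Condition on the true location of the pea.
If it is under cup 1 (prior 1/4): the dealer opened cup 1, so this case is ruled out; weight (1/4)·0 = 0.
If it is under any of cups 2, 3, and 4 (prior 1/4 each): cup 1 is the lowest-numbered option available, probability 1; weight (1/4)·1 = 1/4 each.
The weights sum to 3/4.
So P(the pea under cup 4 | the dealer opened cup 1) = (1/4) / (3/4) = 1/3.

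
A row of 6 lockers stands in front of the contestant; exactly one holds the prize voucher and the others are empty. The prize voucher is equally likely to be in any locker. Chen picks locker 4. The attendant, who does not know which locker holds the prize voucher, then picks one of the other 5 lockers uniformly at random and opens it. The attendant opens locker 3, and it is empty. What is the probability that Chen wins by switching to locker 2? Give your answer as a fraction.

Because the attendant chose which locker to open without knowing where the prize voucher is, the choice is independent of the prize location. Learning that locker 3 does not hold the prize voucher simply rules out that one location and leaves the remaining 5 lockers still equally likely by symmetry.
So P(the prize voucher in locker 2) = 1/5.

1/5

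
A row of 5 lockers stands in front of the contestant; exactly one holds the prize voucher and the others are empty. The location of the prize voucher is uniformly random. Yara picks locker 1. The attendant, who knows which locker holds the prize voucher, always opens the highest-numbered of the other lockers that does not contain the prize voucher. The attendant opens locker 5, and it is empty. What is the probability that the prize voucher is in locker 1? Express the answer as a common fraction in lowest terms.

1/4

Consider each possible location of the prize voucher in turn.
If it is in any of lockers 1, 2, 3, and 4 (prior 1/5 each): locker 5 is the highest-numbered option available, probability 1; weight (1/5)·1 = 1/5 each.
If it is in locker 5 (prior 1/5): the attendant opened locker 5, so this case is ruled out; weight (1/5)·0 = 0.
The weights sum to 4/5.
So P(the prize voucher in locker 1 | the attendant opened locker 5) = (1/5) / (4/5) = 1/4.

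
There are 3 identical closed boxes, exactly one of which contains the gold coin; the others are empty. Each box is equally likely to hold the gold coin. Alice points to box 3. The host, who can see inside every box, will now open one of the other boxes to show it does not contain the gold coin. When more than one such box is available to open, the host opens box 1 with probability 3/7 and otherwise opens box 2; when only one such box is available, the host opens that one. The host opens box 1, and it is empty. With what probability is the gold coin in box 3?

Condition on the true location of the gold coin.
If it is in box 1 (prior 1/3): the host opened box 1, so this case is ruled out; weight (1/3)·0 = 0.
If it is in box 2 (prior 1/3): only box 1 is available, probability 1; weight (1/3)·1 = 1/3.
If it is in box 3 (prior 1/3): box 1 is available, opened with probability 3/7; weight (1/3)·(3/7) = 1/7.
The weights sum to 10/21.
So P(the gold coin in box 3 | the host opened box 1) = (1/7) / (10/21) = 3/10.

3/10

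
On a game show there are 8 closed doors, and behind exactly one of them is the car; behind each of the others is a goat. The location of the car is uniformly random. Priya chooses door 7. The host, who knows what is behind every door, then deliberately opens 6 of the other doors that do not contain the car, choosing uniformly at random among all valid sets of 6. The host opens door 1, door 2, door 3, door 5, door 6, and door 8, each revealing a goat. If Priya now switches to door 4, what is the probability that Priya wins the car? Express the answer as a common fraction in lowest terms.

Consider each possible location of the car in turn.
If it is behind any of doors 1, 2, 3, 5, 6, and 8 (prior 1/8 each): that door was opened and seen not to hold the prize — ruled out; weight (1/8)·0 = 0 each.
If it is behind door 4 (prior 1/8): the host has no choice, probability 1; weight (1/8)·1 = 1/8.
If it is behind door 7 (prior 1/8): the host has 7 equally likely choices, so probability 1/7; weight (1/8)·(1/7) = 1/56.
The weights sum to 1/7.
So P(the car behind door 4 | the host opened door 1, door 2, door 3, door 5, door 6, and door 8) = (1/8) / (1/7) = 7/8.

7/8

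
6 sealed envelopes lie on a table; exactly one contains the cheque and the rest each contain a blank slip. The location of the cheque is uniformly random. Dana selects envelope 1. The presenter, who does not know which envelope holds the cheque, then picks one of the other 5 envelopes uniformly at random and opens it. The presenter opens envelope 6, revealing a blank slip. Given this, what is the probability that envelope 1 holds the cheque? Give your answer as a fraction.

1/5

Apply Bayes' rule, conditioning on where the cheque actually is.
If it is in any of envelopes 1, 2, 3, 4, and 5 (prior 1/6 each): the presenter picks envelope 6 with probability 1/5 regardless, and it is not the prize; weight (1/6)·(1/5) = 1/30 each.
If it is in envelope 6 (prior 1/6): the presenter opened envelope 6, so this case is ruled out; weight (1/6)·0 = 0.
The weights sum to 1/6.
So P(the cheque in envelope 1 | the presenter opened envelope 6) = (1/30) / (1/6) = 1/5.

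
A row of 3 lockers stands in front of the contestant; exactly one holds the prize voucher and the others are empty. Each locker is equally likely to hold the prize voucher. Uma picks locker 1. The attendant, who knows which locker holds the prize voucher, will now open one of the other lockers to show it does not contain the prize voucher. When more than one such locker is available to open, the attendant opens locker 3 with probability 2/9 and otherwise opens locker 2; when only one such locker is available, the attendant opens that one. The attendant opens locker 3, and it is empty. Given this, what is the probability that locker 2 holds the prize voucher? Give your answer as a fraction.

9/11

Apply Bayes' rule, conditioning on where the prize voucher actually is.
If it is in locker 1 (prior 1/3): locker 3 is available, opened with probability 2/9; weight (1/3)·(2/9) = 2/27.
If it is in locker 2 (prior 1/3): only locker 3 is available, probability 1; weight (1/3)·1 = 1/3.
If it is in locker 3 (prior 1/3): the attendant opened locker 3, so this case is ruled out; weight (1/3)·0 = 0.
The weights sum to 11/27.
So P(the prize voucher in locker 2 | the attendant opened locker 3) = (1/3) / (11/27) = 9/11.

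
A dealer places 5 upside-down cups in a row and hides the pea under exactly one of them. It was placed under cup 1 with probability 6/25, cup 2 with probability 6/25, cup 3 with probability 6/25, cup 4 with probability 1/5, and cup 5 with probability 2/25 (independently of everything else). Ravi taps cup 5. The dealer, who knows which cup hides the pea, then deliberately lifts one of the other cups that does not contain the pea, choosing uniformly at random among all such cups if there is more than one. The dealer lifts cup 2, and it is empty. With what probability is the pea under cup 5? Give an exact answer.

3/37

Condition on the true location of the pea.
If it is under either of cups 1 and 3 (prior 6/25 each): the dealer has 3 equally likely choices, so probability 1/3; weight (6/25)·(1/3) = 2/25 each.
If it is under cup 2 (prior 6/25): the dealer opened cup 2, so this case is ruled out; weight (6/25)·0 = 0.
If it is under cup 4 (prior 1/5): the dealer has 3 equally likely choices, so probability 1/3; weight (1/5)·(1/3) = 1/15.
If it is under cup 5 (prior 2/25): the dealer has 4 equally likely choices, so probability 1/4; weight (2/25)·(1/4) = 1/50.
The weights sum to 37/150.
So P(the pea under cup 5 | the dealer opened cup 2) = (1/50) / (37/150) = 3/37.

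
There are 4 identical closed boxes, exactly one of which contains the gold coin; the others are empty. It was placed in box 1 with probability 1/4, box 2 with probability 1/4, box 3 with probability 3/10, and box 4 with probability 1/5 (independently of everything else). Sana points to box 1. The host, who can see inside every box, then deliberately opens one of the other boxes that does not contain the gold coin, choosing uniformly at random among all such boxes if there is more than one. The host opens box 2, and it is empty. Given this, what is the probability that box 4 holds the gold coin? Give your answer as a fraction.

3/10

Apply Bayes' rule, conditioning on where the gold coin actually is.
If it is in box 1 (prior 1/4): the host has 3 equally likely choices, so probability 1/3; weight (1/4)·(1/3) = 1/12.
If it is in box 2 (prior 1/4): the host opened box 2, so this case is ruled out; weight (1/4)·0 = 0.
If it is in box 3 (prior 3/10): the host has 2 equally likely choices, so probability 1/2; weight (3/10)·(1/2) = 3/20.
If it is in box 4 (prior 1/5): the host has 2 equally likely choices, so probability 1/2; weight (1/5)·(1/2) = 1/10.
The weights sum to 1/3.
So P(the gold coin in box 4 | the host opened box 2) = (1/10) / (1/3) = 3/10.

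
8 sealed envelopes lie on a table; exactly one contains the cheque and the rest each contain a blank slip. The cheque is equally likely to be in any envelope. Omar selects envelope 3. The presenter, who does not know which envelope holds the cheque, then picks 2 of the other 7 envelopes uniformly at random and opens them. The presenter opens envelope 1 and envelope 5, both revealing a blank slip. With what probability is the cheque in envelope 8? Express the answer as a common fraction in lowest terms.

1/6

Because the presenter chose which envelopes to open without knowing where the cheque is, the choice is independent of the prize location. Learning that none of the 2 opened envelopes holds the cheque simply rules out those 2 locations and leaves the remaining 6 envelopes still equally likely by symmetry.
So P(the cheque in envelope 8) = 1/6.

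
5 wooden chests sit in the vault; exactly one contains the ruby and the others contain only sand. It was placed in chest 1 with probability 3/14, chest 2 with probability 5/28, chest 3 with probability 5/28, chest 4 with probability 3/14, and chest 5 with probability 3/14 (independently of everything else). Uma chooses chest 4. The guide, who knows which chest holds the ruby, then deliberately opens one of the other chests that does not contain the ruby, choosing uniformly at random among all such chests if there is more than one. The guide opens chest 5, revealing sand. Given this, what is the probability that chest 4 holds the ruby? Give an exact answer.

9/41

Consider each possible location of the ruby in turn.
If it is in chest 1 (prior 3/14): the guide has 3 equally likely choices, so probability 1/3; weight (3/14)·(1/3) = 1/14.
If it is in either of chests 2 and 3 (prior 5/28 each): the guide has 3 equally likely choices, so probability 1/3; weight (5/28)·(1/3) = 5/84 each.
If it is in chest 4 (prior 3/14): the guide has 4 equally likely choices, so probability 1/4; weight (3/14)·(1/4) = 3/56.
If it is in chest 5 (prior 3/14): the guide opened chest 5, so this case is ruled out; weight (3/14)·0 = 0.
The weights sum to 41/168.
So P(the ruby in chest 4 | the guide opened chest 5) = (3/56) / (41/168) = 9/41.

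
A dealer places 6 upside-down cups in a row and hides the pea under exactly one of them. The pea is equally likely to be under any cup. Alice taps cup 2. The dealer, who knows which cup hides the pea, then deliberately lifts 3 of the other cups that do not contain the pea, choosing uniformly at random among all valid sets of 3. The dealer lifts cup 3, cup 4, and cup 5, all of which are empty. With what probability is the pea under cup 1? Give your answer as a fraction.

5/12

Apply Bayes' rule, conditioning on where the pea actually is.
If it is under either of cups 1 and 6 (prior 1/6 each): the dealer has 4 equally likely choices, so probability 1/4; weight (1/6)·(1/4) = 1/24 each.
If it is under cup 2 (prior 1/6): the dealer has 10 equally likely choices, so probability 1/10; weight (1/6)·(1/10) = 1/60.
If it is under any of cups 3, 4, and 5 (prior 1/6 each): that cup was opened and seen not to hold the prize — ruled out; weight (1/6)·0 = 0 each.
The weights sum to 1/10.
So P(the pea under cup 1 | the dealer opened cup 3, cup 4, and cup 5) = (1/24) / (1/10) = 5/12.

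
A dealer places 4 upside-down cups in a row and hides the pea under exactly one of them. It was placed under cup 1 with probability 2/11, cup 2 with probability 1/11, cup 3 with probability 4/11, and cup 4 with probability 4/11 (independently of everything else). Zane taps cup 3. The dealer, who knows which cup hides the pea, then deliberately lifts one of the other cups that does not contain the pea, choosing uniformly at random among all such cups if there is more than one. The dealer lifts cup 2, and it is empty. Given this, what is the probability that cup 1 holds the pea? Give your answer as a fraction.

Condition on the true location of the pea.
If it is under cup 1 (prior 2/11): the dealer has 2 equally likely choices, so probability 1/2; weight (2/11)·(1/2) = 1/11.
If it is under cup 2 (prior 1/11): the dealer opened cup 2, so this case is ruled out; weight (1/11)·0 = 0.
If it is under cup 3 (prior 4/11): the dealer has 3 equally likely choices, so probability 1/3; weight (4/11)·(1/3) = 4/33.
If it is under cup 4 (prior 4/11): the dealer has 2 equally likely choices, so probability 1/2; weight (4/11)·(1/2) = 2/11.
The weights sum to 13/33.
So P(the pea under cup 1 | the dealer opened cup 2) = (1/11) / (13/33) = 3/13.

3/13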